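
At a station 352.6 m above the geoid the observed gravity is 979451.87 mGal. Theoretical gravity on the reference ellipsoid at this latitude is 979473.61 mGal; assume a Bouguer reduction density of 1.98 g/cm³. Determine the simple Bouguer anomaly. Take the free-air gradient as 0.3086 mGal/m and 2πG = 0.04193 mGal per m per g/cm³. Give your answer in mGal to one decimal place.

57.8

Free-air correction = 0.3086 × 352.6 = 108.81 mGal
Free-air anomaly = 979451.87 − 979473.61 + (108.81) = 87.07 mGal
Bouguer slab correction = 0.04193 × 1.98 × 352.6 = 29.27 mGal
Simple Bouguer anomaly = 87.07 − (29.27) = 57.80 mGal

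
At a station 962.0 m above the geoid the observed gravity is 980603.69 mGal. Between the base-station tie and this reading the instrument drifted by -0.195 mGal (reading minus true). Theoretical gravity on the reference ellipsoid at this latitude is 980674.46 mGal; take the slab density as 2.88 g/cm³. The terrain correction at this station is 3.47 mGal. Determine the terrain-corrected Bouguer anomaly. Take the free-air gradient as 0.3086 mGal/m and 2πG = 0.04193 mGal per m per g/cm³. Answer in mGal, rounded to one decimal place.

113.6

Drift-corrected reading = 980603.69 − (-0.195) = 980603.885 mGal
Free-air correction = 0.3086 × 962.0 = 296.87 mGal
Free-air anomaly = 980603.885 − 980674.46 + (296.87) = 226.295 mGal
Bouguer slab correction = 0.04193 × 2.88 × 962.0 = 116.17 mGal
Simple Bouguer anomaly = 226.295 − (116.17) = 110.125 mGal
Complete Bouguer anomaly = 110.125 + 3.47 = 113.595 mGal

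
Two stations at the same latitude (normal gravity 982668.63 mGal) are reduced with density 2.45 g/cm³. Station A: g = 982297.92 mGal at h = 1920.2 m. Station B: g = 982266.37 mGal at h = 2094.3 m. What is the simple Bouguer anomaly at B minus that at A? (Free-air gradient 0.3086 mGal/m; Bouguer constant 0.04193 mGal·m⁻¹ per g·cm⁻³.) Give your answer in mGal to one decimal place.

4.3

Δg_SB(A) = 982297.92 − 982668.63 + 0.3086×1920.2 − 0.04193×2.45×1920.2 = 24.60 mGal
Δg_SB(B) = 982266.37 − 982668.63 + 0.3086×2094.3 − 0.04193×2.45×2094.3 = 28.90 mGal
Difference = 28.90 − (24.60) = 4.30 mGal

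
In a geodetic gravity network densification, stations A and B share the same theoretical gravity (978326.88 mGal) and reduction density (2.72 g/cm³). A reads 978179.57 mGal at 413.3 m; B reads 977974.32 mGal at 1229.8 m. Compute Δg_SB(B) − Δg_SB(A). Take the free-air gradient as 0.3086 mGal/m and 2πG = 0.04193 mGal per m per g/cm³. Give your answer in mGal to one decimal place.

Δg_SB(A) = 978179.57 − 978326.88 + 0.3086×413.3 − 0.04193×2.72×413.3 = -66.90 mGal
Δg_SB(B) = 977974.32 − 978326.88 + 0.3086×1229.8 − 0.04193×2.72×1229.8 = -113.30 mGal
Difference = -113.30 − (-66.90) = -46.40 mGal

-46.4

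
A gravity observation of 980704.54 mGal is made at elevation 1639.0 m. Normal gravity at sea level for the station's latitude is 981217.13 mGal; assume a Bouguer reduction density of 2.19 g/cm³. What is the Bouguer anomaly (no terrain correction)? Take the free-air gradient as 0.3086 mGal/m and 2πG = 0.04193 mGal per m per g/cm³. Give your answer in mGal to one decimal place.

Free-air correction = 0.3086 × 1639.0 = 505.80 mGal
Free-air anomaly = 980704.54 − 981217.13 + (505.80) = -6.79 mGal
Bouguer slab correction = 0.04193 × 2.19 × 1639.0 = 150.50 mGal
Simple Bouguer anomaly = -6.79 − (150.50) = -157.29 mGal

-157.3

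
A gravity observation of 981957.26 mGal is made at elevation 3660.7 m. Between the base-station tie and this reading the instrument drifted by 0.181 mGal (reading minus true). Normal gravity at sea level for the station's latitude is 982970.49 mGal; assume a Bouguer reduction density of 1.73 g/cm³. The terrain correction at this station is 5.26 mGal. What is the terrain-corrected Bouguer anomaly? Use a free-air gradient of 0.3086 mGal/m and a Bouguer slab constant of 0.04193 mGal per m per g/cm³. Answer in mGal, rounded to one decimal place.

-144.0

Drift-corrected reading = 981957.26 − (0.181) = 981957.079 mGal
Free-air correction = 0.3086 × 3660.7 = 1129.69 mGal
Free-air anomaly = 981957.079 − 982970.49 + (1129.69) = 116.279 mGal
Bouguer slab correction = 0.04193 × 1.73 × 3660.7 = 265.54 mGal
Simple Bouguer anomaly = 116.279 − (265.54) = -149.261 mGal
Complete Bouguer anomaly = -149.261 + 5.26 = -144.001 mGal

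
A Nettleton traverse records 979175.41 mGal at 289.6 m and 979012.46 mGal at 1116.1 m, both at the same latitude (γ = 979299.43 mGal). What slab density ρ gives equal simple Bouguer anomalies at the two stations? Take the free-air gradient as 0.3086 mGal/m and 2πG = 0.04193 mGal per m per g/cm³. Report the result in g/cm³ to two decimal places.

2.66

Δg_obs = 979012.46 − 979175.41 = -162.95 mGal over Δh = 1116.1 − 289.6 = 826.5 m
Equal Bouguer anomalies ⇒ Δg_obs + (0.3086 − 0.04193ρ)·Δh = 0
0.3086 − 0.04193ρ = −Δg_obs/Δh = 0.19716
ρ = (0.3086 − 0.19716) / 0.04193 = 2.66 g/cm³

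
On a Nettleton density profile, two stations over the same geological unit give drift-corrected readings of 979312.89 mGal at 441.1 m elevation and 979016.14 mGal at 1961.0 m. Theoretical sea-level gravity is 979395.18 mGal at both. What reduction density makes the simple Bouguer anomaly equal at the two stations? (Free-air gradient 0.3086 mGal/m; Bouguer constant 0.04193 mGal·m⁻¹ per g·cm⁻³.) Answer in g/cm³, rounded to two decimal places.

Δg_obs = 979016.14 − 979312.89 = -296.75 mGal over Δh = 1961.0 − 441.1 = 1519.9 m
Equal Bouguer anomalies ⇒ Δg_obs + (0.3086 − 0.04193ρ)·Δh = 0
0.3086 − 0.04193ρ = −Δg_obs/Δh = 0.19524
ρ = (0.3086 − 0.19524) / 0.04193 = 2.70 g/cm³

2.70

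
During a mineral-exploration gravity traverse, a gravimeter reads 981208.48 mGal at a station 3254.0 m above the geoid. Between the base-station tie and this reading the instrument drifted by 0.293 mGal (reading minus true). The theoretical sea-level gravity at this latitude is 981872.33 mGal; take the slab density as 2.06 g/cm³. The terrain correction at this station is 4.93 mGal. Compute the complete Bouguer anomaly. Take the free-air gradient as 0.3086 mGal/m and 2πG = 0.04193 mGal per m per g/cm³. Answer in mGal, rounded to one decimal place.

63.9

Drift-corrected reading = 981208.48 − (0.293) = 981208.187 mGal
Free-air correction = 0.3086 × 3254.0 = 1004.18 mGal
Free-air anomaly = 981208.187 − 981872.33 + (1004.18) = 340.037 mGal
Bouguer slab correction = 0.04193 × 2.06 × 3254.0 = 281.07 mGal
Simple Bouguer anomaly = 340.037 − (281.07) = 58.967 mGal
Complete Bouguer anomaly = 58.967 + 4.93 = 63.897 mGal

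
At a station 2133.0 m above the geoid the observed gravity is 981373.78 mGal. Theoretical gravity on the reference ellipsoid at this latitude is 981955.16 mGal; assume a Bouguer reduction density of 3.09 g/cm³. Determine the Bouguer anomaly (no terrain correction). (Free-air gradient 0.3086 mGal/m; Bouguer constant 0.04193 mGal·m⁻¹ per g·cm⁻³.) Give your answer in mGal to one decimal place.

Free-air correction = 0.3086 × 2133.0 = 658.24 mGal
Free-air anomaly = 981373.78 − 981955.16 + (658.24) = 76.86 mGal
Bouguer slab correction = 0.04193 × 3.09 × 2133.0 = 276.36 mGal
Simple Bouguer anomaly = 76.86 − (276.36) = -199.50 mGal

-199.5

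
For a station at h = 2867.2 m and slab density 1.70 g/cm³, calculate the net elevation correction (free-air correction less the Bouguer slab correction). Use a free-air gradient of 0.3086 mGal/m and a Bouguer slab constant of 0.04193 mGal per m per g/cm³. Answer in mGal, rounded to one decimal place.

680.4

Combined gradient = 0.3086 − 0.04193 × 1.70 = 0.2373190 mGal/m
Combined elevation correction = 0.2373190 × 2867.2 = 680.4 mGal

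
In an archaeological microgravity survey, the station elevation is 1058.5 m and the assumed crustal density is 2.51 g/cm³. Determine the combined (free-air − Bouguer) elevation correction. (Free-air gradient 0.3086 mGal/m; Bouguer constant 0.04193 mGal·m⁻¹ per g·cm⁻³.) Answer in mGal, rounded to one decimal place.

Combined gradient = 0.3086 − 0.04193 × 2.51 = 0.2033557 mGal/m
Combined elevation correction = 0.2033557 × 1058.5 = 215.3 mGal

215.3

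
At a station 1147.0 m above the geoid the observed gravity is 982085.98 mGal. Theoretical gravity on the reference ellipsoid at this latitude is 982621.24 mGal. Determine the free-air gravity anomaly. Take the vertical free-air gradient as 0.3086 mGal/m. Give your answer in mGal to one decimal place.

Free-air correction = 0.3086 × 1147.0 = 353.96 mGal
Free-air anomaly = 982085.98 − 982621.24 + (353.96) = -181.30 mGal

-181.3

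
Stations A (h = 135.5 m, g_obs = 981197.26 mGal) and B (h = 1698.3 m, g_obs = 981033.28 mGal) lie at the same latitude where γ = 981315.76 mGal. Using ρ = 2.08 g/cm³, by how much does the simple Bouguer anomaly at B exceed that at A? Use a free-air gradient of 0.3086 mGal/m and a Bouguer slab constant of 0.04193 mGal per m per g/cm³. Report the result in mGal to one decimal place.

182.0

Δg_SB(A) = 981197.26 − 981315.76 + 0.3086×135.5 − 0.04193×2.08×135.5 = -88.50 mGal
Δg_SB(B) = 981033.28 − 981315.76 + 0.3086×1698.3 − 0.04193×2.08×1698.3 = 93.50 mGal
Difference = 93.50 − (-88.50) = 182.00 mGal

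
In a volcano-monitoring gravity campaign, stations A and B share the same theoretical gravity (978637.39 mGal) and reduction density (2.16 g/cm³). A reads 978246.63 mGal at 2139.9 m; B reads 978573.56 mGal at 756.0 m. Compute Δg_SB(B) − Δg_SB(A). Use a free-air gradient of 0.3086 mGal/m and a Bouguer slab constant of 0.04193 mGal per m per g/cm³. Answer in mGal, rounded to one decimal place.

Δg_SB(A) = 978246.63 − 978637.39 + 0.3086×2139.9 − 0.04193×2.16×2139.9 = 75.80 mGal
Δg_SB(B) = 978573.56 − 978637.39 + 0.3086×756.0 − 0.04193×2.16×756.0 = 101.00 mGal
Difference = 101.00 − (75.80) = 25.20 mGal

25.2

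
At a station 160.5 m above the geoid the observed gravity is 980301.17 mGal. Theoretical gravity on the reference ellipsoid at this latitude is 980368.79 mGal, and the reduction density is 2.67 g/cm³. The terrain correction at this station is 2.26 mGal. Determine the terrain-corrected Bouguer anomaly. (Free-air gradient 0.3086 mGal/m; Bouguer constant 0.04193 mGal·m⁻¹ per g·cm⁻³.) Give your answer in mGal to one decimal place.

-33.8

Free-air correction = 0.3086 × 160.5 = 49.53 mGal
Free-air anomaly = 980301.17 − 980368.79 + (49.53) = -18.09 mGal
Bouguer slab correction = 0.04193 × 2.67 × 160.5 = 17.97 mGal
Simple Bouguer anomaly = -18.09 − (17.97) = -36.06 mGal
Complete Bouguer anomaly = -36.06 + 2.26 = -33.80 mGal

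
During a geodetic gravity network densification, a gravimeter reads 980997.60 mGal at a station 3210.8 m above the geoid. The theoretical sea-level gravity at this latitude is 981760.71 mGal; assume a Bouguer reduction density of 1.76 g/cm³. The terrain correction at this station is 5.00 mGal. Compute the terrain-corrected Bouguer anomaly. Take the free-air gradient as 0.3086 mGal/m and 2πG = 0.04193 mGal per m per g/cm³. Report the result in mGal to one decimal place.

-4.2

Free-air correction = 0.3086 × 3210.8 = 990.85 mGal
Free-air anomaly = 980997.60 − 981760.71 + (990.85) = 227.74 mGal
Bouguer slab correction = 0.04193 × 1.76 × 3210.8 = 236.95 mGal
Simple Bouguer anomaly = 227.74 − (236.95) = -9.21 mGal
Complete Bouguer anomaly = -9.21 + 5.00 = -4.21 mGal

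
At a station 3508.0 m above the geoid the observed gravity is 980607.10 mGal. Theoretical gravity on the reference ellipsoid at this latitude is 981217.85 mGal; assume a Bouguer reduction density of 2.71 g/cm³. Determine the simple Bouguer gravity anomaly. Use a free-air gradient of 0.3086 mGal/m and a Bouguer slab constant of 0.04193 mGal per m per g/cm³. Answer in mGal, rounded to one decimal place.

73.2

Free-air correction = 0.3086 × 3508.0 = 1082.57 mGal
Free-air anomaly = 980607.10 − 981217.85 + (1082.57) = 471.82 mGal
Bouguer slab correction = 0.04193 × 2.71 × 3508.0 = 398.62 mGal
Simple Bouguer anomaly = 471.82 − (398.62) = 73.20 mGal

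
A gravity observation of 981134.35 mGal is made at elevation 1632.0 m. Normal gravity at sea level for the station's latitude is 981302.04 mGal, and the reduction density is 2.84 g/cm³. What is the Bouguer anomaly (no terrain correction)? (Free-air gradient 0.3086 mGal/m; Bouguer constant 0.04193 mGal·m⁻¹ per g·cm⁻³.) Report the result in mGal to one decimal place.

Free-air correction = 0.3086 × 1632.0 = 503.64 mGal
Free-air anomaly = 981134.35 − 981302.04 + (503.64) = 335.95 mGal
Bouguer slab correction = 0.04193 × 2.84 × 1632.0 = 194.34 mGal
Simple Bouguer anomaly = 335.95 − (194.34) = 141.61 mGal

141.6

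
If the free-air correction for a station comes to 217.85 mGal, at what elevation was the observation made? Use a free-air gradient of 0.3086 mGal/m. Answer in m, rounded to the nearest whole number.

706

h = 217.85 / 0.3086 = 705.93 m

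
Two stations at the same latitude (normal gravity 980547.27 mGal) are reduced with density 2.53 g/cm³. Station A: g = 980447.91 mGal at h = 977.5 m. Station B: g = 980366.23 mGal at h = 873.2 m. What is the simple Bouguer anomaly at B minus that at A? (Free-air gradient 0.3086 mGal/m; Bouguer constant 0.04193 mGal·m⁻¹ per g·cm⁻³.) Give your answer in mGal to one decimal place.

-102.8

Δg_SB(A) = 980447.91 − 980547.27 + 0.3086×977.5 − 0.04193×2.53×977.5 = 98.60 mGal
Δg_SB(B) = 980366.23 − 980547.27 + 0.3086×873.2 − 0.04193×2.53×873.2 = -4.20 mGal
Difference = -4.20 − (98.60) = -102.80 mGal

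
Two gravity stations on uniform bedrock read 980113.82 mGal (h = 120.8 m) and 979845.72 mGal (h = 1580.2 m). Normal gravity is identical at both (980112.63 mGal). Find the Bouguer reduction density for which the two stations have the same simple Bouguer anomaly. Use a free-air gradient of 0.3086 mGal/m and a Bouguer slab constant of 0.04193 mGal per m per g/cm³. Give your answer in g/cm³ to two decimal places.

Δg_obs = 979845.72 − 980113.82 = -268.10 mGal over Δh = 1580.2 − 120.8 = 1459.4 m
Equal Bouguer anomalies ⇒ Δg_obs + (0.3086 − 0.04193ρ)·Δh = 0
0.3086 − 0.04193ρ = −Δg_obs/Δh = 0.18371
ρ = (0.3086 − 0.18371) / 0.04193 = 2.98 g/cm³

2.98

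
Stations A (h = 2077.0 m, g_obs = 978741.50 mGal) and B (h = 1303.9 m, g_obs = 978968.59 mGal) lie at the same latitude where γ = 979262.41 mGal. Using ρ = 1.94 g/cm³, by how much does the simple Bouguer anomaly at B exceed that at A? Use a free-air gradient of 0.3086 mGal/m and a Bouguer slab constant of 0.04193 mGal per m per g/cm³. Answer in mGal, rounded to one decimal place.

51.4

Δg_SB(A) = 978741.50 − 979262.41 + 0.3086×2077.0 − 0.04193×1.94×2077.0 = -48.90 mGal
Δg_SB(B) = 978968.59 − 979262.41 + 0.3086×1303.9 − 0.04193×1.94×1303.9 = 2.50 mGal
Difference = 2.50 − (-48.90) = 51.40 mGal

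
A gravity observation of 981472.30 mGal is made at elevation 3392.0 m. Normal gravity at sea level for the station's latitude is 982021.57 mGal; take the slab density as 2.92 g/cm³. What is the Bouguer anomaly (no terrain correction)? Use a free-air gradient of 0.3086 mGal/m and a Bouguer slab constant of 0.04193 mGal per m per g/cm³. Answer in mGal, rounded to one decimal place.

82.2

Free-air correction = 0.3086 × 3392.0 = 1046.77 mGal
Free-air anomaly = 981472.30 − 982021.57 + (1046.77) = 497.50 mGal
Bouguer slab correction = 0.04193 × 2.92 × 3392.0 = 415.30 mGal
Simple Bouguer anomaly = 497.50 − (415.30) = 82.20 mGal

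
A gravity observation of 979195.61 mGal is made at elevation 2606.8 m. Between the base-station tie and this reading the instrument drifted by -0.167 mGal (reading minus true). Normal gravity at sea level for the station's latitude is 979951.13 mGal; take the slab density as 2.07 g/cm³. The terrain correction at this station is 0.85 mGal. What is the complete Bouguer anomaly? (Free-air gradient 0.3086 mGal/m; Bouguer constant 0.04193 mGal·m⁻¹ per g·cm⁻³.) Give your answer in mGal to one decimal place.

-176.3

Drift-corrected reading = 979195.61 − (-0.167) = 979195.777 mGal
Free-air correction = 0.3086 × 2606.8 = 804.46 mGal
Free-air anomaly = 979195.777 − 979951.13 + (804.46) = 49.107 mGal
Bouguer slab correction = 0.04193 × 2.07 × 2606.8 = 226.26 mGal
Simple Bouguer anomaly = 49.107 − (226.26) = -177.153 mGal
Complete Bouguer anomaly = -177.153 + 0.85 = -176.303 mGal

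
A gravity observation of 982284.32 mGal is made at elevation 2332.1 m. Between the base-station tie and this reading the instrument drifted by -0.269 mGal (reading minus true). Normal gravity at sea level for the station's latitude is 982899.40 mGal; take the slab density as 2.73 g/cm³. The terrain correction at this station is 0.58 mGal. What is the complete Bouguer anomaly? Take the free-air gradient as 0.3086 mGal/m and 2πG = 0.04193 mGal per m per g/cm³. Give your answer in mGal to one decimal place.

-161.5

Drift-corrected reading = 982284.32 − (-0.269) = 982284.589 mGal
Free-air correction = 0.3086 × 2332.1 = 719.69 mGal
Free-air anomaly = 982284.589 − 982899.40 + (719.69) = 104.879 mGal
Bouguer slab correction = 0.04193 × 2.73 × 2332.1 = 266.95 mGal
Simple Bouguer anomaly = 104.879 − (266.95) = -162.071 mGal
Complete Bouguer anomaly = -162.071 + 0.58 = -161.491 mGal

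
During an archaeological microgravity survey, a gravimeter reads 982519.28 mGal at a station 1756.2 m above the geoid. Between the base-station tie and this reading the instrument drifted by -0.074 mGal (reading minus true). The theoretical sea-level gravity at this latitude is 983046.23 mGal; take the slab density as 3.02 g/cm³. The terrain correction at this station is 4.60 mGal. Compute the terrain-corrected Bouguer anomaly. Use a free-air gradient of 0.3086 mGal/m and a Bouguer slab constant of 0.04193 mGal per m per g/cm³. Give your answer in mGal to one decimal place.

-202.7

Drift-corrected reading = 982519.28 − (-0.074) = 982519.354 mGal
Free-air correction = 0.3086 × 1756.2 = 541.96 mGal
Free-air anomaly = 982519.354 − 983046.23 + (541.96) = 15.084 mGal
Bouguer slab correction = 0.04193 × 3.02 × 1756.2 = 222.39 mGal
Simple Bouguer anomaly = 15.084 − (222.39) = -207.306 mGal
Complete Bouguer anomaly = -207.306 + 4.60 = -202.706 mGal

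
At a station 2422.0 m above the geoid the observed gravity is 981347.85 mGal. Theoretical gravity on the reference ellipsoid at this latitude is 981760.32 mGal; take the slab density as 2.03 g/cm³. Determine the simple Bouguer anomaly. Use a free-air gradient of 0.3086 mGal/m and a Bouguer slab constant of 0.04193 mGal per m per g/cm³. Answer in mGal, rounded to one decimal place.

Free-air correction = 0.3086 × 2422.0 = 747.43 mGal
Free-air anomaly = 981347.85 − 981760.32 + (747.43) = 334.96 mGal
Bouguer slab correction = 0.04193 × 2.03 × 2422.0 = 206.16 mGal
Simple Bouguer anomaly = 334.96 − (206.16) = 128.80 mGal

128.8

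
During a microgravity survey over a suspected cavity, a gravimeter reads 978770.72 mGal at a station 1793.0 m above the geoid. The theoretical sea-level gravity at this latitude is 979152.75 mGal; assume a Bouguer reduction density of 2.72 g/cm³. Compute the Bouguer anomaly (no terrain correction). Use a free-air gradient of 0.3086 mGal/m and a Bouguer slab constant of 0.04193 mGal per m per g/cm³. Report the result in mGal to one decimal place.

Free-air correction = 0.3086 × 1793.0 = 553.32 mGal
Free-air anomaly = 978770.72 − 979152.75 + (553.32) = 171.29 mGal
Bouguer slab correction = 0.04193 × 2.72 × 1793.0 = 204.49 mGal
Simple Bouguer anomaly = 171.29 − (204.49) = -33.20 mGal

-33.2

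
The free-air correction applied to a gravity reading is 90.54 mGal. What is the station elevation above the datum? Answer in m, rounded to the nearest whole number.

h = 90.54 / 0.3086 = 293.39 m

293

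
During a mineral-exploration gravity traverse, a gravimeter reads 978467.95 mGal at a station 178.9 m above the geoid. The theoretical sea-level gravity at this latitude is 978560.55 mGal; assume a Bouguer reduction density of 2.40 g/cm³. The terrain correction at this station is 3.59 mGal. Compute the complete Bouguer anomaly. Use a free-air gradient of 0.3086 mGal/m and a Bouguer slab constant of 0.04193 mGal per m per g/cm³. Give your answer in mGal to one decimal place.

Free-air correction = 0.3086 × 178.9 = 55.21 mGal
Free-air anomaly = 978467.95 − 978560.55 + (55.21) = -37.39 mGal
Bouguer slab correction = 0.04193 × 2.40 × 178.9 = 18.00 mGal
Simple Bouguer anomaly = -37.39 − (18.00) = -55.39 mGal
Complete Bouguer anomaly = -55.39 + 3.59 = -51.80 mGal

-51.8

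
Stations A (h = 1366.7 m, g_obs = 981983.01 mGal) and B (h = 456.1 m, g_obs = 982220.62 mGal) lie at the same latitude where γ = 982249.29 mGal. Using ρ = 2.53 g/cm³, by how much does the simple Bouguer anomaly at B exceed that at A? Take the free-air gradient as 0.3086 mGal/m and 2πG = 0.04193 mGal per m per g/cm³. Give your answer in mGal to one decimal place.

Δg_SB(A) = 981983.01 − 982249.29 + 0.3086×1366.7 − 0.04193×2.53×1366.7 = 10.50 mGal
Δg_SB(B) = 982220.62 − 982249.29 + 0.3086×456.1 − 0.04193×2.53×456.1 = 63.70 mGal
Difference = 63.70 − (10.50) = 53.20 mGal

53.2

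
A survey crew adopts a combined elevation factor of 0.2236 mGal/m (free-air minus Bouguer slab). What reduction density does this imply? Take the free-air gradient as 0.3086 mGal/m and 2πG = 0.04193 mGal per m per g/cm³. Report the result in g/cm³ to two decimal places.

0.2236 = 0.3086 − 0.04193 × ρ
ρ = (0.3086 − 0.2236) / 0.04193 = 2.03 g/cm³

2.03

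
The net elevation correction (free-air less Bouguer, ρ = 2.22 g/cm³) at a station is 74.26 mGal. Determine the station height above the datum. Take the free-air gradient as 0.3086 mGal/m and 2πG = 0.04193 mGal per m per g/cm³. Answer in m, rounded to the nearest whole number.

345

Combined gradient = 0.3086 − 0.04193 × 2.22 = 0.2155154 mGal/m
h = 74.26 / 0.2155154 = 344.57 m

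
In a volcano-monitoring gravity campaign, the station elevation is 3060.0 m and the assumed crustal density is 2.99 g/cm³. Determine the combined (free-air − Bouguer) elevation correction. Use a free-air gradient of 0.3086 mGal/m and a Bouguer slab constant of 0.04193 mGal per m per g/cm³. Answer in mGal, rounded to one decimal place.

Combined gradient = 0.3086 − 0.04193 × 2.99 = 0.1832293 mGal/m
Combined elevation correction = 0.1832293 × 3060.0 = 560.7 mGal

560.7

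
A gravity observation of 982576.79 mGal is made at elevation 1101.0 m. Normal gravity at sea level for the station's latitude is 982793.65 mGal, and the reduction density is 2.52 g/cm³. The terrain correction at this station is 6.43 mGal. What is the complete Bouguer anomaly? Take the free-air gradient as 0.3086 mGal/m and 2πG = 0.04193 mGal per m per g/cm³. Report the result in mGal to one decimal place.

13.0

Free-air correction = 0.3086 × 1101.0 = 339.77 mGal
Free-air anomaly = 982576.79 − 982793.65 + (339.77) = 122.91 mGal
Bouguer slab correction = 0.04193 × 2.52 × 1101.0 = 116.34 mGal
Simple Bouguer anomaly = 122.91 − (116.34) = 6.57 mGal
Complete Bouguer anomaly = 6.57 + 6.43 = 13.00 mGal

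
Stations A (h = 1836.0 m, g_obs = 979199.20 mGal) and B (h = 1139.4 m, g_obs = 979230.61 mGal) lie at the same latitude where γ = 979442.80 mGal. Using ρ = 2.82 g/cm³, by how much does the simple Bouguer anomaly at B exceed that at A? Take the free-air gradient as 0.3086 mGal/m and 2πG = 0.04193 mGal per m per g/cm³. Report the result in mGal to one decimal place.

-101.2

Δg_SB(A) = 979199.20 − 979442.80 + 0.3086×1836.0 − 0.04193×2.82×1836.0 = 105.90 mGal
Δg_SB(B) = 979230.61 − 979442.80 + 0.3086×1139.4 − 0.04193×2.82×1139.4 = 4.70 mGal
Difference = 4.70 − (105.90) = -101.20 mGal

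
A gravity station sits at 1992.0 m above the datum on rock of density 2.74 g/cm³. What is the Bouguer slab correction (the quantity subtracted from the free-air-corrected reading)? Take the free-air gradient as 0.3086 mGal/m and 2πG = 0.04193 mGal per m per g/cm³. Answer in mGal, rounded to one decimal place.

Bouguer slab correction = 0.04193 × 2.74 × 1992.0 = 228.9 mGal

228.9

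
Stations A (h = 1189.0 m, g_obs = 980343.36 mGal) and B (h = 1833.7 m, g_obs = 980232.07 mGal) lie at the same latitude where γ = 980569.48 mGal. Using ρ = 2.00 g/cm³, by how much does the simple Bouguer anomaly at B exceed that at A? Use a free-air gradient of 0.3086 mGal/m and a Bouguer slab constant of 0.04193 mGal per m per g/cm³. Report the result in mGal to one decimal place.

Δg_SB(A) = 980343.36 − 980569.48 + 0.3086×1189.0 − 0.04193×2.00×1189.0 = 41.10 mGal
Δg_SB(B) = 980232.07 − 980569.48 + 0.3086×1833.7 − 0.04193×2.00×1833.7 = 74.70 mGal
Difference = 74.70 − (41.10) = 33.60 mGal

33.6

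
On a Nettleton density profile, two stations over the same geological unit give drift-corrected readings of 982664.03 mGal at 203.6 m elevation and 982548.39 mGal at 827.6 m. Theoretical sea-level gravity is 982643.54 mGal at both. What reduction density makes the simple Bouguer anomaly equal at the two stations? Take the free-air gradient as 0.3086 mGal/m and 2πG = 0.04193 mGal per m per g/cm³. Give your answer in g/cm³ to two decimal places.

2.94

Δg_obs = 982548.39 − 982664.03 = -115.64 mGal over Δh = 827.6 − 203.6 = 624.0 m
Equal Bouguer anomalies ⇒ Δg_obs + (0.3086 − 0.04193ρ)·Δh = 0
0.3086 − 0.04193ρ = −Δg_obs/Δh = 0.18532
ρ = (0.3086 − 0.18532) / 0.04193 = 2.94 g/cm³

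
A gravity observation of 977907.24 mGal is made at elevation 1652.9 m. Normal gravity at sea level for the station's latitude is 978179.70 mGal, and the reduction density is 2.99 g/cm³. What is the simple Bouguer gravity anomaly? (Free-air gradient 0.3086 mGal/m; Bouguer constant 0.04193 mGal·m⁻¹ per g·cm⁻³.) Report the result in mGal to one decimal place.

Free-air correction = 0.3086 × 1652.9 = 510.08 mGal
Free-air anomaly = 977907.24 − 978179.70 + (510.08) = 237.62 mGal
Bouguer slab correction = 0.04193 × 2.99 × 1652.9 = 207.23 mGal
Simple Bouguer anomaly = 237.62 − (207.23) = 30.39 mGal

30.4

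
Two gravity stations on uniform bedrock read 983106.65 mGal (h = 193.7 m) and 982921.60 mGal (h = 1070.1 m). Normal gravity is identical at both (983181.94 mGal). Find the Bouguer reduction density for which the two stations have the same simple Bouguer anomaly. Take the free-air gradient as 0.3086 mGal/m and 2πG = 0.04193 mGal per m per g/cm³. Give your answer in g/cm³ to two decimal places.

2.32

Δg_obs = 982921.60 − 983106.65 = -185.05 mGal over Δh = 1070.1 − 193.7 = 876.4 m
Equal Bouguer anomalies ⇒ Δg_obs + (0.3086 − 0.04193ρ)·Δh = 0
0.3086 − 0.04193ρ = −Δg_obs/Δh = 0.21115
ρ = (0.3086 − 0.21115) / 0.04193 = 2.32 g/cm³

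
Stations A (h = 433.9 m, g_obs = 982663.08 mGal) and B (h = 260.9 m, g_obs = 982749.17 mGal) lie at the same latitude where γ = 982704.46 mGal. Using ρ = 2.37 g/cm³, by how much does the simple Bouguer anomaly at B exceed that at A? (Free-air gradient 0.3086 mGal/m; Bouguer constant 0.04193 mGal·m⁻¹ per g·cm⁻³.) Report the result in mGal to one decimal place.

49.9

Δg_SB(A) = 982663.08 − 982704.46 + 0.3086×433.9 − 0.04193×2.37×433.9 = 49.40 mGal
Δg_SB(B) = 982749.17 − 982704.46 + 0.3086×260.9 − 0.04193×2.37×260.9 = 99.30 mGal
Difference = 99.30 − (49.40) = 49.90 mGal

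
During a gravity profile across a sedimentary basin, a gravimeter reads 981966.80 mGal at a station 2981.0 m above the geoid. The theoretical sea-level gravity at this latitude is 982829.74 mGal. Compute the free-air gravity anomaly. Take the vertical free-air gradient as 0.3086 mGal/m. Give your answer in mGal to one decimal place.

57.0

Free-air correction = 0.3086 × 2981.0 = 919.94 mGal
Free-air anomaly = 981966.80 − 982829.74 + (919.94) = 57.00 mGal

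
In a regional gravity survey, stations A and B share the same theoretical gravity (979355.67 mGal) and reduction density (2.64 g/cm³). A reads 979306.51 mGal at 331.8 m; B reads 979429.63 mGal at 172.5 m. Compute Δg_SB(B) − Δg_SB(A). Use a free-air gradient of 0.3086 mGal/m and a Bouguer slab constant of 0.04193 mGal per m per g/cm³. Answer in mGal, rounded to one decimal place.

Δg_SB(A) = 979306.51 − 979355.67 + 0.3086×331.8 − 0.04193×2.64×331.8 = 16.50 mGal
Δg_SB(B) = 979429.63 − 979355.67 + 0.3086×172.5 − 0.04193×2.64×172.5 = 108.10 mGal
Difference = 108.10 − (16.50) = 91.60 mGal

91.6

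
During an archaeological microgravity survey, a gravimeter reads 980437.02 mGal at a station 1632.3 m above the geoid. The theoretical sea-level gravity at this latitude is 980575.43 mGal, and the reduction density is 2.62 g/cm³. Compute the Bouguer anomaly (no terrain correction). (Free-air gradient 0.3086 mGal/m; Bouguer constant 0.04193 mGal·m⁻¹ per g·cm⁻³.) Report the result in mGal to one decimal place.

186.0

Free-air correction = 0.3086 × 1632.3 = 503.73 mGal
Free-air anomaly = 980437.02 − 980575.43 + (503.73) = 365.32 mGal
Bouguer slab correction = 0.04193 × 2.62 × 1632.3 = 179.32 mGal
Simple Bouguer anomaly = 365.32 − (179.32) = 186.00 mGal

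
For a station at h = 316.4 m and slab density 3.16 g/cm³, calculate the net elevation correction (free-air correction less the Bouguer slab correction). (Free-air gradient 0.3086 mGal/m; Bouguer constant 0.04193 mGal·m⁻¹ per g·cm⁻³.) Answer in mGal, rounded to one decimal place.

55.7

Combined gradient = 0.3086 − 0.04193 × 3.16 = 0.1761012 mGal/m
Combined elevation correction = 0.1761012 × 316.4 = 55.7 mGal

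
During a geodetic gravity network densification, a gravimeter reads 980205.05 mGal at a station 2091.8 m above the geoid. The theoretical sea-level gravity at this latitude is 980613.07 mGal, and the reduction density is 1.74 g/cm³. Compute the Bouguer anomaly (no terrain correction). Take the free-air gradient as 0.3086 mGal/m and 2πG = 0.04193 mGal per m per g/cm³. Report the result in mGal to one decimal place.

Free-air correction = 0.3086 × 2091.8 = 645.53 mGal
Free-air anomaly = 980205.05 − 980613.07 + (645.53) = 237.51 mGal
Bouguer slab correction = 0.04193 × 1.74 × 2091.8 = 152.61 mGal
Simple Bouguer anomaly = 237.51 − (152.61) = 84.90 mGal

84.9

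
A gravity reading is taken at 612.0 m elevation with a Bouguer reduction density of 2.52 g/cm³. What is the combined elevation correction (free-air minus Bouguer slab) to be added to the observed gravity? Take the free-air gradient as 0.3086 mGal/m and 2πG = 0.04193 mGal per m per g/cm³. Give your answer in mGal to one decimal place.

Combined gradient = 0.3086 − 0.04193 × 2.52 = 0.2029364 mGal/m
Combined elevation correction = 0.2029364 × 612.0 = 124.2 mGal

124.2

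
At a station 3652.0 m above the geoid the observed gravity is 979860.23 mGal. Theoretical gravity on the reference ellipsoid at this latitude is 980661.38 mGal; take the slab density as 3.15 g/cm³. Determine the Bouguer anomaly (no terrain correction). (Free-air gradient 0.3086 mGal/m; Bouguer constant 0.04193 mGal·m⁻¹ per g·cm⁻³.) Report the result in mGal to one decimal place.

-156.5

Free-air correction = 0.3086 × 3652.0 = 1127.01 mGal
Free-air anomaly = 979860.23 − 980661.38 + (1127.01) = 325.86 mGal
Bouguer slab correction = 0.04193 × 3.15 × 3652.0 = 482.35 mGal
Simple Bouguer anomaly = 325.86 − (482.35) = -156.49 mGal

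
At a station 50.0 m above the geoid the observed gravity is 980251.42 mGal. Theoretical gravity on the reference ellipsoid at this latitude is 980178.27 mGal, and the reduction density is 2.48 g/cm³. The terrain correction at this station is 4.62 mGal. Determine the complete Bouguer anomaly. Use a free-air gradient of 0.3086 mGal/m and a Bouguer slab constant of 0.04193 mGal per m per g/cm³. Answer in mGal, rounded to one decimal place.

Free-air correction = 0.3086 × 50.0 = 15.43 mGal
Free-air anomaly = 980251.42 − 980178.27 + (15.43) = 88.58 mGal
Bouguer slab correction = 0.04193 × 2.48 × 50.0 = 5.20 mGal
Simple Bouguer anomaly = 88.58 − (5.20) = 83.38 mGal
Complete Bouguer anomaly = 83.38 + 4.62 = 88.00 mGal

88.0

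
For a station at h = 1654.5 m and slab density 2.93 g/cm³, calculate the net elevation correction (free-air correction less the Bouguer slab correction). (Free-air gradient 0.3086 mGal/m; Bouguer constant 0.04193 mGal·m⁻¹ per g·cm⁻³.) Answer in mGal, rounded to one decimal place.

307.3

Combined gradient = 0.3086 − 0.04193 × 2.93 = 0.1857451 mGal/m
Combined elevation correction = 0.1857451 × 1654.5 = 307.3 mGal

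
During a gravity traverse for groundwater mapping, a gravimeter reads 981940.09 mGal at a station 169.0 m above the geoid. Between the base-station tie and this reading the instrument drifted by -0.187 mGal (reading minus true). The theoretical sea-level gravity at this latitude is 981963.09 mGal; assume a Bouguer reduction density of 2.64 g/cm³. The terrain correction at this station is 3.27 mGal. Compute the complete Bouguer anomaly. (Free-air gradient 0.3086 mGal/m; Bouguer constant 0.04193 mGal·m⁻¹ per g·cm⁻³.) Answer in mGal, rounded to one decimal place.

13.9

Drift-corrected reading = 981940.09 − (-0.187) = 981940.277 mGal
Free-air correction = 0.3086 × 169.0 = 52.15 mGal
Free-air anomaly = 981940.277 − 981963.09 + (52.15) = 29.337 mGal
Bouguer slab correction = 0.04193 × 2.64 × 169.0 = 18.71 mGal
Simple Bouguer anomaly = 29.337 − (18.71) = 10.627 mGal
Complete Bouguer anomaly = 10.627 + 3.27 = 13.897 mGal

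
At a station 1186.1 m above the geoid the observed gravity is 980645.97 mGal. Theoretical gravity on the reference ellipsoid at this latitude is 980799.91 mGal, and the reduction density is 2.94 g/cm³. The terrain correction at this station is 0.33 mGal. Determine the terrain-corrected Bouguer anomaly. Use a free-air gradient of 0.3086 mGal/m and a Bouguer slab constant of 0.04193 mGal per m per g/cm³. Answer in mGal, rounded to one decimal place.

Free-air correction = 0.3086 × 1186.1 = 366.03 mGal
Free-air anomaly = 980645.97 − 980799.91 + (366.03) = 212.09 mGal
Bouguer slab correction = 0.04193 × 2.94 × 1186.1 = 146.22 mGal
Simple Bouguer anomaly = 212.09 − (146.22) = 65.87 mGal
Complete Bouguer anomaly = 65.87 + 0.33 = 66.20 mGal

66.2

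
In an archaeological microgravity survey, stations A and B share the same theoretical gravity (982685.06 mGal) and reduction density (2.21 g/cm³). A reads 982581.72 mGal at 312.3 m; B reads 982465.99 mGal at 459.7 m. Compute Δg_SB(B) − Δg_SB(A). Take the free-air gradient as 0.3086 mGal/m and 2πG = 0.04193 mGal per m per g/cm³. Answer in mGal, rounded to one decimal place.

-83.9

Δg_SB(A) = 982581.72 − 982685.06 + 0.3086×312.3 − 0.04193×2.21×312.3 = -35.90 mGal
Δg_SB(B) = 982465.99 − 982685.06 + 0.3086×459.7 − 0.04193×2.21×459.7 = -119.80 mGal
Difference = -119.80 − (-35.90) = -83.90 mGal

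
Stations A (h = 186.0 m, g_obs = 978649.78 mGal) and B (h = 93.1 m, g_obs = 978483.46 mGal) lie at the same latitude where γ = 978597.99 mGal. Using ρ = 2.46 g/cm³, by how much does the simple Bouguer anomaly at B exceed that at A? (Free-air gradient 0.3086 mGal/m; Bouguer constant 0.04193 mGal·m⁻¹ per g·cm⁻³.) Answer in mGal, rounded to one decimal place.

-185.4

Δg_SB(A) = 978649.78 − 978597.99 + 0.3086×186.0 − 0.04193×2.46×186.0 = 90.00 mGal
Δg_SB(B) = 978483.46 − 978597.99 + 0.3086×93.1 − 0.04193×2.46×93.1 = -95.40 mGal
Difference = -95.40 − (90.00) = -185.40 mGal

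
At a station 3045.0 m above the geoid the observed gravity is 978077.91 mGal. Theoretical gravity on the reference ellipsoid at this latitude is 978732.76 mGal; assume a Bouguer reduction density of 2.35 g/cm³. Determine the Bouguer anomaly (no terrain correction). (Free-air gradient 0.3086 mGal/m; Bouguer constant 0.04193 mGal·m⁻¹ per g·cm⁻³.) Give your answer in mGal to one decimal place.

Free-air correction = 0.3086 × 3045.0 = 939.69 mGal
Free-air anomaly = 978077.91 − 978732.76 + (939.69) = 284.84 mGal
Bouguer slab correction = 0.04193 × 2.35 × 3045.0 = 300.04 mGal
Simple Bouguer anomaly = 284.84 − (300.04) = -15.20 mGal

-15.2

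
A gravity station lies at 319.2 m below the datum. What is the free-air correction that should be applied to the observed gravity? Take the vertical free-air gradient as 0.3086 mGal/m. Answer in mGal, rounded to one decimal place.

-98.5

Free-air correction = 0.3086 × -319.2 = -98.5 mGal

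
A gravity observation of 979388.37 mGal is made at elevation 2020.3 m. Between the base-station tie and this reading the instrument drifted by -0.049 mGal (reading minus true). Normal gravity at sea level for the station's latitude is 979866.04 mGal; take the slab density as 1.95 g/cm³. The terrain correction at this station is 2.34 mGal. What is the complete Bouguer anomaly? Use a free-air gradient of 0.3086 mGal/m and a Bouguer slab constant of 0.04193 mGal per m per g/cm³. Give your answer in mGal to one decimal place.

Drift-corrected reading = 979388.37 − (-0.049) = 979388.419 mGal
Free-air correction = 0.3086 × 2020.3 = 623.46 mGal
Free-air anomaly = 979388.419 − 979866.04 + (623.46) = 145.839 mGal
Bouguer slab correction = 0.04193 × 1.95 × 2020.3 = 165.19 mGal
Simple Bouguer anomaly = 145.839 − (165.19) = -19.351 mGal
Complete Bouguer anomaly = -19.351 + 2.34 = -17.011 mGal

-17.0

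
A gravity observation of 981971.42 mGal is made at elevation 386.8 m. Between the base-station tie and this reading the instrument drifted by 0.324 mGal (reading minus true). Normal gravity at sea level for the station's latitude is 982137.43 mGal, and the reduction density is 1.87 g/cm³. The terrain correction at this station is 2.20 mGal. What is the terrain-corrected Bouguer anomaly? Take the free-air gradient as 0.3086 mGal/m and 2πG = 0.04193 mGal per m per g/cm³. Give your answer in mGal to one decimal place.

-75.1

Drift-corrected reading = 981971.42 − (0.324) = 981971.096 mGal
Free-air correction = 0.3086 × 386.8 = 119.37 mGal
Free-air anomaly = 981971.096 − 982137.43 + (119.37) = -46.964 mGal
Bouguer slab correction = 0.04193 × 1.87 × 386.8 = 30.33 mGal
Simple Bouguer anomaly = -46.964 − (30.33) = -77.294 mGal
Complete Bouguer anomaly = -77.294 + 2.20 = -75.094 mGal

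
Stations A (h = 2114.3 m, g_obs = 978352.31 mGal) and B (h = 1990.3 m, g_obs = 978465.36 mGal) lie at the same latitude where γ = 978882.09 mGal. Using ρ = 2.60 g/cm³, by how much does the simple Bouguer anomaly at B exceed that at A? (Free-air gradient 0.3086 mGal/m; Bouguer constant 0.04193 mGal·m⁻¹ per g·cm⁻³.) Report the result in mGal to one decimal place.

Δg_SB(A) = 978352.31 − 978882.09 + 0.3086×2114.3 − 0.04193×2.60×2114.3 = -107.80 mGal
Δg_SB(B) = 978465.36 − 978882.09 + 0.3086×1990.3 − 0.04193×2.60×1990.3 = -19.50 mGal
Difference = -19.50 − (-107.80) = 88.30 mGal

88.3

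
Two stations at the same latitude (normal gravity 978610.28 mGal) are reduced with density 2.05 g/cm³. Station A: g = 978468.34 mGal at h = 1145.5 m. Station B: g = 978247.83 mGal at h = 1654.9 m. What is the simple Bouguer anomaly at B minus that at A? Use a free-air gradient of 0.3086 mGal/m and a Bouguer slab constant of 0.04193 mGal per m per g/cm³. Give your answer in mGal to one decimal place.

Δg_SB(A) = 978468.34 − 978610.28 + 0.3086×1145.5 − 0.04193×2.05×1145.5 = 113.10 mGal
Δg_SB(B) = 978247.83 − 978610.28 + 0.3086×1654.9 − 0.04193×2.05×1654.9 = 6.00 mGal
Difference = 6.00 − (113.10) = -107.10 mGal

-107.1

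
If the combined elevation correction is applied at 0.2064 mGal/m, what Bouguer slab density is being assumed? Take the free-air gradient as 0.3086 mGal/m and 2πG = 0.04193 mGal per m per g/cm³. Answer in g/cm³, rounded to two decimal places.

0.2064 = 0.3086 − 0.04193 × ρ
ρ = (0.3086 − 0.2064) / 0.04193 = 2.44 g/cm³

2.44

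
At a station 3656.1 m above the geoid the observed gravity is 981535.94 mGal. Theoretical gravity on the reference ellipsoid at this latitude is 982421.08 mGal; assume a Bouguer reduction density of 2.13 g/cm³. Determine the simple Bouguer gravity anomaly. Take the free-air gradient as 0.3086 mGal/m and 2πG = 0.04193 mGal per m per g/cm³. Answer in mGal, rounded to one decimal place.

-83.4

Free-air correction = 0.3086 × 3656.1 = 1128.27 mGal
Free-air anomaly = 981535.94 − 982421.08 + (1128.27) = 243.13 mGal
Bouguer slab correction = 0.04193 × 2.13 × 3656.1 = 326.53 mGal
Simple Bouguer anomaly = 243.13 − (326.53) = -83.40 mGal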